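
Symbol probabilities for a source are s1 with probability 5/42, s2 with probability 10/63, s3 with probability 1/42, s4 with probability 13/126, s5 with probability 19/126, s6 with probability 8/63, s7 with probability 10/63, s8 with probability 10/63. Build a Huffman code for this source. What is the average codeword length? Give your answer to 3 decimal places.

Repeatedly combine the two least-probable nodes; the expected code length is the sum of the merged weights.
merge 1/42 + 13/126 → 8/63
merge 5/42 + 8/63 → 31/126
merge 8/63 + 19/126 → 5/18
merge 10/63 + 10/63 → 20/63
merge 10/63 + 31/126 → 17/42
merge 5/18 + 20/63 → 25/42
merge 17/42 + 25/42 → 1
L = 8/63 + 31/126 + 5/18 + 20/63 + 17/42 + 25/42 + 1 = 187/63 ≈ 2.968 bits/symbol.

2.968 bits/symbol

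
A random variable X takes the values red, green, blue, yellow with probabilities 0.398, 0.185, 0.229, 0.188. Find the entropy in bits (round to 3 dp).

H = −Σ pᵢ log₂ pᵢ.
−0.398·log₂(0.398) = 0.5290
−0.185·log₂(0.185) = 0.4504
−0.229·log₂(0.229) = 0.4870
−0.188·log₂(0.188) = 0.4533
Sum ≈ 1.9197 → 1.920 bits.

1.920 bits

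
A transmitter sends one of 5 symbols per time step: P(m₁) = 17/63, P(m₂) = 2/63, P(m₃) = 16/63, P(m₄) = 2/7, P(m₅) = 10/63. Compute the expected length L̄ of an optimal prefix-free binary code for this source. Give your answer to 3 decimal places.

2.190 bits/symbol

Repeatedly combine the two least-probable nodes; the expected code length is the sum of the merged weights.
merge 2/63 + 10/63 → 4/21
merge 4/21 + 16/63 → 4/9
merge 17/63 + 2/7 → 5/9
merge 4/9 + 5/9 → 1
L = 4/21 + 4/9 + 5/9 + 1 = 46/21 ≈ 2.190 bits/symbol.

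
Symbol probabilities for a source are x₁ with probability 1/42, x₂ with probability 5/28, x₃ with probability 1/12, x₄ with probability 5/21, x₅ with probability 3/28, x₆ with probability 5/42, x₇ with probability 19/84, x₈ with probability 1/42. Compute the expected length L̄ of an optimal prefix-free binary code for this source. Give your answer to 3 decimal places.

Repeatedly combine the two least-probable nodes; the expected code length is the sum of the merged weights.
merge 1/42 + 1/42 → 1/21
merge 1/21 + 1/12 → 11/84
merge 3/28 + 5/42 → 19/84
merge 11/84 + 5/28 → 13/42
merge 19/84 + 19/84 → 19/42
merge 5/21 + 13/42 → 23/42
merge 19/42 + 23/42 → 1
L = 1/21 + 11/84 + 19/84 + 13/42 + 19/42 + 23/42 + 1 = 19/7 ≈ 2.714 bits/symbol.

2.714 bits/symbol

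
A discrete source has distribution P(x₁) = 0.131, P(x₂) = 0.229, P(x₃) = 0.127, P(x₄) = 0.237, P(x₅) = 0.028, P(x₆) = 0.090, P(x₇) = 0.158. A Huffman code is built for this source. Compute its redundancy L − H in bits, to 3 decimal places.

Entropy H = −Σ p log₂ p ≈ 2.6192 bits.
Huffman merges: 7/250+9/100→59/500; 59/500+127/1000→49/200; 131/1000+79/500→289/1000; 229/1000+237/1000→233/500; 49/200+289/1000→267/500; 233/500+267/500→1. L = 663/250 ≈ 2.6520.
L − H = 2.6520 − 2.6192 = 0.033 bits.

0.033 bits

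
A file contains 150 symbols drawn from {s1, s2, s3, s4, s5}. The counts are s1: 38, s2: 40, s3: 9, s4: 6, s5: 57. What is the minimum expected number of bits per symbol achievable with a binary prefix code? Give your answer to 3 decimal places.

Probabilities are the counts divided by 150.
Repeatedly combine the two least-probable nodes; the expected code length is the sum of the merged weights.
merge 1/25 + 3/50 → 1/10
merge 1/10 + 19/75 → 53/150
merge 4/15 + 53/150 → 31/50
merge 19/50 + 31/50 → 1
L = 1/10 + 53/150 + 31/50 + 1 = 311/150 ≈ 2.073 bits/symbol.

2.073 bits/symbol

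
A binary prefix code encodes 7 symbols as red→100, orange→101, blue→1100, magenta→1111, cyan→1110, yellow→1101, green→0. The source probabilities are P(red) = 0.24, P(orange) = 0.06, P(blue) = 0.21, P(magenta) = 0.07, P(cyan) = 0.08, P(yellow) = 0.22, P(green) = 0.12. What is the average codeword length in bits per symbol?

3.34 bits/symbol

L̄ = Σ pᵢ·ℓᵢ = 0.24·3 + 0.06·3 + 0.21·4 + 0.07·4 + 0.08·4 + 0.22·4 + 0.12·1 = 3.34 bits/symbol.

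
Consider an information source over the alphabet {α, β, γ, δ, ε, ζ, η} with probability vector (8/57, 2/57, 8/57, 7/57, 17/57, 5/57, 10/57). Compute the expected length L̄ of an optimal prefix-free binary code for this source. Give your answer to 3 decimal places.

Repeatedly combine the two least-probable nodes; the expected code length is the sum of the merged weights.
merge 2/57 + 5/57 → 7/57
merge 7/57 + 7/57 → 14/57
merge 8/57 + 8/57 → 16/57
merge 10/57 + 14/57 → 8/19
merge 16/57 + 17/57 → 11/19
merge 8/19 + 11/19 → 1
L = 7/57 + 14/57 + 16/57 + 8/19 + 11/19 + 1 = 151/57 ≈ 2.649 bits/symbol.

2.649 bits/symbol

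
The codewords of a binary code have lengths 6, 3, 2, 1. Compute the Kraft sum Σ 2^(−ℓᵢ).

0.890625

With common denominator 2^6 = 64: Σ 2^(−ℓᵢ) = 1/64 + 8/64 + 16/64 + 32/64 = 57/64 = 0.890625.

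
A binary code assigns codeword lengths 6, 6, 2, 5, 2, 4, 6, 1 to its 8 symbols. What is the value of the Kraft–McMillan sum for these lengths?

With common denominator 2^6 = 64: Σ 2^(−ℓᵢ) = 1/64 + 1/64 + 16/64 + 2/64 + 16/64 + 4/64 + 1/64 + 32/64 = 73/64 = 1.140625.

1.140625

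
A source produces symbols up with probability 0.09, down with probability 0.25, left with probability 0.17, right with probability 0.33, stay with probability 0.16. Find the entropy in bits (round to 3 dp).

H = −Σ pᵢ log₂ pᵢ.
−0.09·log₂(0.09) = 0.3127
−0.25·log₂(0.25) = 0.5000
−0.17·log₂(0.17) = 0.4346
−0.33·log₂(0.33) = 0.5278
−0.16·log₂(0.16) = 0.4230
Sum ≈ 2.1981 → 2.198 bits.

2.198 bits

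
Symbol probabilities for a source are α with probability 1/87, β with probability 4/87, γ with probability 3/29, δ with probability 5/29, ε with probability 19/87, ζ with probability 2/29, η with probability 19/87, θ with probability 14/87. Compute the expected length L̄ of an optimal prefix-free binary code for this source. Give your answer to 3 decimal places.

Repeatedly combine the two least-probable nodes; the expected code length is the sum of the merged weights.
merge 1/87 + 4/87 → 5/87
merge 5/87 + 2/29 → 11/87
merge 3/29 + 11/87 → 20/87
merge 14/87 + 5/29 → 1/3
merge 19/87 + 19/87 → 38/87
merge 20/87 + 1/3 → 49/87
merge 38/87 + 49/87 → 1
L = 5/87 + 11/87 + 20/87 + 1/3 + 38/87 + 49/87 + 1 = 239/87 ≈ 2.747 bits/symbol.

2.747 bits/symbol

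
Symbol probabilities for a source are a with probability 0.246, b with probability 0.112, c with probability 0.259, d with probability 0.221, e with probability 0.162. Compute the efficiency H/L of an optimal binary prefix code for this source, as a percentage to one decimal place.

99.5%

Entropy H = −Σ p log₂ p ≈ 2.2630 bits.
Huffman merges: 14/125+81/500→137/500; 221/1000+123/500→467/1000; 259/1000+137/500→533/1000; 467/1000+533/1000→1. L = 1137/500 ≈ 2.2740.
Efficiency = H/L = 2.2630/2.2740 = 99.5%.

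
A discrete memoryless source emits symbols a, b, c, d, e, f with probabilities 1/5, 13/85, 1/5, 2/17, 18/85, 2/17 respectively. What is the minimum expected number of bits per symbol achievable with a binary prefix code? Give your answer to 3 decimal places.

2.588 bits/symbol

Repeatedly combine the two least-probable nodes; the expected code length is the sum of the merged weights.
merge 2/17 + 2/17 → 4/17
merge 13/85 + 1/5 → 6/17
merge 1/5 + 18/85 → 7/17
merge 4/17 + 6/17 → 10/17
merge 7/17 + 10/17 → 1
L = 4/17 + 6/17 + 7/17 + 10/17 + 1 = 44/17 ≈ 2.588 bits/symbol.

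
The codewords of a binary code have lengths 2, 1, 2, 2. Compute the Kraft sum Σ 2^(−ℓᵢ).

1.25

With common denominator 2^2 = 4: Σ 2^(−ℓᵢ) = 1/4 + 2/4 + 1/4 + 1/4 = 5/4 = 1.25.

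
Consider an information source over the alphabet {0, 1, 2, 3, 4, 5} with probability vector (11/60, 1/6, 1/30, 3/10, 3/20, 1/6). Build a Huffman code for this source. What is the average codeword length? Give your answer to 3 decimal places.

Repeatedly combine the two least-probable nodes; the expected code length is the sum of the merged weights.
merge 1/30 + 3/20 → 11/60
merge 1/6 + 1/6 → 1/3
merge 11/60 + 11/60 → 11/30
merge 3/10 + 1/3 → 19/30
merge 11/30 + 19/30 → 1
L = 11/60 + 1/3 + 11/30 + 19/30 + 1 = 151/60 ≈ 2.517 bits/symbol.

2.517 bits/symbol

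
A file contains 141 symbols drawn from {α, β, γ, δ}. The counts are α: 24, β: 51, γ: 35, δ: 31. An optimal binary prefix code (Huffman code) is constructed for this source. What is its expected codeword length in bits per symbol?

Probabilities are the counts divided by 141.
Repeatedly combine the two least-probable nodes; the expected code length is the sum of the merged weights.
merge 8/47 + 31/141 → 55/141
merge 35/141 + 17/47 → 86/141
merge 55/141 + 86/141 → 1
L = 55/141 + 86/141 + 1 = 2 bits/symbol.

2 bits/symbol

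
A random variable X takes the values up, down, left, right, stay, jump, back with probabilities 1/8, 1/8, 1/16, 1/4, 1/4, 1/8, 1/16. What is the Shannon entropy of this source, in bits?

2.625 bits

Each probability is a power of 1/2, so log₂(1/p) is an integer.
H = Σ p·log₂(1/p) = 1/8·3 + 1/8·3 + 1/16·4 + 1/4·2 + 1/4·2 + 1/8·3 + 1/16·4 = 2.625 bits.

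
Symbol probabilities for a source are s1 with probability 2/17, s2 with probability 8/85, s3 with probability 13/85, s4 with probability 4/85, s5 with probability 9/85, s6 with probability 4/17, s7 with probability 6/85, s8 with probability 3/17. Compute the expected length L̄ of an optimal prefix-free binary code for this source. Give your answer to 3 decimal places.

2.882 bits/symbol

Repeatedly combine the two least-probable nodes; the expected code length is the sum of the merged weights.
merge 4/85 + 6/85 → 2/17
merge 8/85 + 9/85 → 1/5
merge 2/17 + 2/17 → 4/17
merge 13/85 + 3/17 → 28/85
merge 1/5 + 4/17 → 37/85
merge 4/17 + 28/85 → 48/85
merge 37/85 + 48/85 → 1
L = 2/17 + 1/5 + 4/17 + 28/85 + 37/85 + 48/85 + 1 = 49/17 ≈ 2.882 bits/symbol.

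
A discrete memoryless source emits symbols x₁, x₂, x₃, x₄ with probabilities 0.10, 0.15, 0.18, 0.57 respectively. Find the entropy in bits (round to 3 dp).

1.650 bits

H = −Σ pᵢ log₂ pᵢ.
−0.10·log₂(0.10) = 0.3322
−0.15·log₂(0.15) = 0.4105
−0.18·log₂(0.18) = 0.4453
−0.57·log₂(0.57) = 0.4623
Sum ≈ 1.6503 → 1.650 bits.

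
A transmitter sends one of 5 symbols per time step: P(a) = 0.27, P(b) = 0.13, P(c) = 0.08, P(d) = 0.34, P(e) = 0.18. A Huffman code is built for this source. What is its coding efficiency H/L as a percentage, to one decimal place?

97.7%

Entropy H = −Σ p log₂ p ≈ 2.1587 bits.
Huffman merges: 2/25+13/100→21/100; 9/50+21/100→39/100; 27/100+17/50→61/100; 39/100+61/100→1. L = 221/100 ≈ 2.2100.
Efficiency = H/L = 2.1587/2.2100 = 97.7%.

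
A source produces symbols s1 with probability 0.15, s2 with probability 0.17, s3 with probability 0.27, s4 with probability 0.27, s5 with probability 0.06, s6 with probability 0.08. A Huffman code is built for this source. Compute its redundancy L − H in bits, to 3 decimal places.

0.030 bits

Entropy H = −Σ p log₂ p ≈ 2.4002 bits.
Huffman merges: 3/50+2/25→7/50; 7/50+3/20→29/100; 17/100+27/100→11/25; 27/100+29/100→14/25; 11/25+14/25→1. L = 243/100 ≈ 2.4300.
L − H = 2.4300 − 2.4002 = 0.030 bits.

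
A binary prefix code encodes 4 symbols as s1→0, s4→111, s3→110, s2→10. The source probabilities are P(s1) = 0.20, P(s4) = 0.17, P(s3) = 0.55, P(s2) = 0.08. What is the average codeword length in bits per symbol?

L̄ = Σ pᵢ·ℓᵢ = 0.20·1 + 0.17·3 + 0.55·3 + 0.08·2 = 2.52 bits/symbol.

2.52 bits/symbol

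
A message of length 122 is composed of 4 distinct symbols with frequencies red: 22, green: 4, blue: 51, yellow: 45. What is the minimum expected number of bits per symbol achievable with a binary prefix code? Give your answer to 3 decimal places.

1.795 bits/symbol

Probabilities are the counts divided by 122.
Repeatedly combine the two least-probable nodes; the expected code length is the sum of the merged weights.
merge 2/61 + 11/61 → 13/61
merge 13/61 + 45/122 → 71/122
merge 51/122 + 71/122 → 1
L = 13/61 + 71/122 + 1 = 219/122 ≈ 1.795 bits/symbol.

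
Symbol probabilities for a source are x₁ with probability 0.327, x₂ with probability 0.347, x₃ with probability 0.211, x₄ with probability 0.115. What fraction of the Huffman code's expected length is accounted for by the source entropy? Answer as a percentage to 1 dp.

Entropy H = −Σ p log₂ p ≈ 1.8897 bits.
Huffman merges: 23/200+211/1000→163/500; 163/500+327/1000→653/1000; 347/1000+653/1000→1. L = 1979/1000 ≈ 1.9790.
Efficiency = H/L = 1.8897/1.9790 = 95.5%.

95.5%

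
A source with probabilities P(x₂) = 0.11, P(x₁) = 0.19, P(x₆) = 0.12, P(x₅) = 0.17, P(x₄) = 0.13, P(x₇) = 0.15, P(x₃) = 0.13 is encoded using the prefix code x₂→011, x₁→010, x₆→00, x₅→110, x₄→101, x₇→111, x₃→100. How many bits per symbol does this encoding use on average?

2.88 bits/symbol

L̄ = Σ pᵢ·ℓᵢ = 0.11·3 + 0.19·3 + 0.12·2 + 0.17·3 + 0.13·3 + 0.15·3 + 0.13·3 = 2.88 bits/symbol.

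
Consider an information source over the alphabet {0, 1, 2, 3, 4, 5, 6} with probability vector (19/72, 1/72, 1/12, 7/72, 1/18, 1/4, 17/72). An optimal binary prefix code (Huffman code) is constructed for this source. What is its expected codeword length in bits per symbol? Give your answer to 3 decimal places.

Repeatedly combine the two least-probable nodes; the expected code length is the sum of the merged weights.
merge 1/72 + 1/18 → 5/72
merge 5/72 + 1/12 → 11/72
merge 7/72 + 11/72 → 1/4
merge 17/72 + 1/4 → 35/72
merge 1/4 + 19/72 → 37/72
merge 35/72 + 37/72 → 1
L = 5/72 + 11/72 + 1/4 + 35/72 + 37/72 + 1 = 89/36 ≈ 2.472 bits/symbol.

2.472 bits/symbol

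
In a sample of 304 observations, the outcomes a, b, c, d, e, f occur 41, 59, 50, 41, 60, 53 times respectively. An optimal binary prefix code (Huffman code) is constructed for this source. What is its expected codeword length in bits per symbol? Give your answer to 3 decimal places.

Probabilities are the counts divided by 304.
Repeatedly combine the two least-probable nodes; the expected code length is the sum of the merged weights.
merge 41/304 + 41/304 → 41/152
merge 25/152 + 53/304 → 103/304
merge 59/304 + 15/76 → 119/304
merge 41/152 + 103/304 → 185/304
merge 119/304 + 185/304 → 1
L = 41/152 + 103/304 + 119/304 + 185/304 + 1 = 793/304 ≈ 2.609 bits/symbol.

2.609 bits/symbol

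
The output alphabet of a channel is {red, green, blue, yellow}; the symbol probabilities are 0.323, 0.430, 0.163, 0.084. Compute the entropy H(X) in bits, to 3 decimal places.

1.777 bits

H = −Σ pᵢ log₂ pᵢ.
−0.323·log₂(0.323) = 0.5266
−0.430·log₂(0.430) = 0.5236
−0.163·log₂(0.163) = 0.4266
−0.084·log₂(0.084) = 0.3002
Sum ≈ 1.7769 → 1.777 bits.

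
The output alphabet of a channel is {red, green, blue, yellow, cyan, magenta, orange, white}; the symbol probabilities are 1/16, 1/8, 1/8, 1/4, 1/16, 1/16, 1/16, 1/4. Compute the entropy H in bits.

Each probability is a power of 1/2, so log₂(1/p) is an integer.
H = Σ p·log₂(1/p) = 1/16·4 + 1/8·3 + 1/8·3 + 1/4·2 + 1/16·4 + 1/16·4 + 1/16·4 + 1/4·2 = 2.75 bits.

2.75 bits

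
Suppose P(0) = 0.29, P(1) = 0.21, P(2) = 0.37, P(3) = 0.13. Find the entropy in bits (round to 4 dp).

1.9041 bits

H = −Σ pᵢ log₂ pᵢ.
−0.29·log₂(0.29) = 0.5179
−0.21·log₂(0.21) = 0.4728
−0.37·log₂(0.37) = 0.5307
−0.13·log₂(0.13) = 0.3826
Sum ≈ 1.9041 → 1.9041 bits.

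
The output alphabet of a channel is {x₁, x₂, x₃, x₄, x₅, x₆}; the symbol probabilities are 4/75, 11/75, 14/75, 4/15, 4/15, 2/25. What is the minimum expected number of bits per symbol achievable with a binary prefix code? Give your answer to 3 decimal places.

Repeatedly combine the two least-probable nodes; the expected code length is the sum of the merged weights.
merge 4/75 + 2/25 → 2/15
merge 2/15 + 11/75 → 7/25
merge 14/75 + 4/15 → 34/75
merge 4/15 + 7/25 → 41/75
merge 34/75 + 41/75 → 1
L = 2/15 + 7/25 + 34/75 + 41/75 + 1 = 181/75 ≈ 2.413 bits/symbol.

2.413 bits/symbol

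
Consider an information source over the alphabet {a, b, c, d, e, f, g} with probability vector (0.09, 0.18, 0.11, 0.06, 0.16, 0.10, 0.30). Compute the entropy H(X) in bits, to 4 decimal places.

H = −Σ pᵢ log₂ pᵢ.
−0.09·log₂(0.09) = 0.3127
−0.18·log₂(0.18) = 0.4453
−0.11·log₂(0.11) = 0.3503
−0.06·log₂(0.06) = 0.2435
−0.16·log₂(0.16) = 0.4230
−0.10·log₂(0.10) = 0.3322
−0.30·log₂(0.30) = 0.5211
Sum ≈ 2.6281 → 2.6281 bits.

2.6281 bits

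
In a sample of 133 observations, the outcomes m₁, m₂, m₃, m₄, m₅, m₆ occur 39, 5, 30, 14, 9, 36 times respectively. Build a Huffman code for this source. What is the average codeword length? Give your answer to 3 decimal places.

Probabilities are the counts divided by 133.
Repeatedly combine the two least-probable nodes; the expected code length is the sum of the merged weights.
merge 5/133 + 9/133 → 2/19
merge 2/19 + 2/19 → 4/19
merge 4/19 + 30/133 → 58/133
merge 36/133 + 39/133 → 75/133
merge 58/133 + 75/133 → 1
L = 2/19 + 4/19 + 58/133 + 75/133 + 1 = 44/19 ≈ 2.316 bits/symbol.

2.316 bits/symbol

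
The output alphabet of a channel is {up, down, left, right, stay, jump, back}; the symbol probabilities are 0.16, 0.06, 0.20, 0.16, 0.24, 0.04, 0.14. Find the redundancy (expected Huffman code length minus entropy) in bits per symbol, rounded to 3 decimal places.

0.029 bits

Entropy H = −Σ p log₂ p ≈ 2.6310 bits.
Huffman merges: 1/25+3/50→1/10; 1/10+7/50→6/25; 4/25+4/25→8/25; 1/5+6/25→11/25; 6/25+8/25→14/25; 11/25+14/25→1. L = 133/50 ≈ 2.6600.
L − H = 2.6600 − 2.6310 = 0.029 bits.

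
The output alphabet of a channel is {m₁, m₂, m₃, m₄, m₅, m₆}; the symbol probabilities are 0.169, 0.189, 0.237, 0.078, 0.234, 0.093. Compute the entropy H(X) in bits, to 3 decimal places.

2.476 bits

H = −Σ pᵢ log₂ pᵢ.
−0.169·log₂(0.169) = 0.4335
−0.189·log₂(0.189) = 0.4543
−0.237·log₂(0.237) = 0.4923
−0.078·log₂(0.078) = 0.2871
−0.234·log₂(0.234) = 0.4903
−0.093·log₂(0.093) = 0.3187
Sum ≈ 2.4761 → 2.476 bits.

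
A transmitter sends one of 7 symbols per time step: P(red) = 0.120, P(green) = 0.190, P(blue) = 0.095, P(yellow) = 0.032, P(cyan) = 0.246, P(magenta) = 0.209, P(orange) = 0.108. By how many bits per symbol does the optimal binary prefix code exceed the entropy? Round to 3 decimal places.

Entropy H = −Σ p log₂ p ≈ 2.6203 bits.
Huffman merges: 4/125+19/200→127/1000; 27/250+3/25→57/250; 127/1000+19/100→317/1000; 209/1000+57/250→437/1000; 123/500+317/1000→563/1000; 437/1000+563/1000→1. L = 334/125 ≈ 2.6720.
L − H = 2.6720 − 2.6203 = 0.052 bits.

0.052 bits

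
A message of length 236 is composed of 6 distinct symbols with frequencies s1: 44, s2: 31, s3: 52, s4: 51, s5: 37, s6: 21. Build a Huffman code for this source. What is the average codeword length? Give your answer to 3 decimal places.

2.564 bits/symbol

Probabilities are the counts divided by 236.
Repeatedly combine the two least-probable nodes; the expected code length is the sum of the merged weights.
merge 21/236 + 31/236 → 13/59
merge 37/236 + 11/59 → 81/236
merge 51/236 + 13/59 → 103/236
merge 13/59 + 81/236 → 133/236
merge 103/236 + 133/236 → 1
L = 13/59 + 81/236 + 103/236 + 133/236 + 1 = 605/236 ≈ 2.564 bits/symbol.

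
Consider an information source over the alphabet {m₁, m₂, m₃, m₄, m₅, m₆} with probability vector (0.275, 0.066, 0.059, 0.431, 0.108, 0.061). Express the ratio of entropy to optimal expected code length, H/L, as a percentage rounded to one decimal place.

Entropy H = −Σ p log₂ p ≈ 2.1282 bits.
Huffman merges: 59/1000+61/1000→3/25; 33/500+27/250→87/500; 3/25+87/500→147/500; 11/40+147/500→569/1000; 431/1000+569/1000→1. L = 2157/1000 ≈ 2.1570.
Efficiency = H/L = 2.1282/2.1570 = 98.7%.

98.7%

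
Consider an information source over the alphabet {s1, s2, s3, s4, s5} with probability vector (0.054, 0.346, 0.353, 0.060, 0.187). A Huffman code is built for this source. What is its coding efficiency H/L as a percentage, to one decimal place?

96.2%

Entropy H = −Σ p log₂ p ≈ 1.9833 bits.
Huffman merges: 27/500+3/50→57/500; 57/500+187/1000→301/1000; 301/1000+173/500→647/1000; 353/1000+647/1000→1. L = 1031/500 ≈ 2.0620.
Efficiency = H/L = 1.9833/2.0620 = 96.2%.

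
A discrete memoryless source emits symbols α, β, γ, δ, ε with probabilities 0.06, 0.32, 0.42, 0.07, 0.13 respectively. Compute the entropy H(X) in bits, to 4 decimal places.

1.9464 bits

H = −Σ pᵢ log₂ pᵢ.
−0.06·log₂(0.06) = 0.2435
−0.32·log₂(0.32) = 0.5260
−0.42·log₂(0.42) = 0.5256
−0.07·log₂(0.07) = 0.2686
−0.13·log₂(0.13) = 0.3826
Sum ≈ 1.9464 → 1.9464 bits.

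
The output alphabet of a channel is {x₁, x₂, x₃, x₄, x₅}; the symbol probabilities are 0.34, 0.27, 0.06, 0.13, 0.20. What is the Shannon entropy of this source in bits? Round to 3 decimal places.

2.130 bits

H = −Σ pᵢ log₂ pᵢ.
−0.34·log₂(0.34) = 0.5292
−0.27·log₂(0.27) = 0.5100
−0.06·log₂(0.06) = 0.2435
−0.13·log₂(0.13) = 0.3826
−0.20·log₂(0.20) = 0.4644
Sum ≈ 2.1298 → 2.130 bits.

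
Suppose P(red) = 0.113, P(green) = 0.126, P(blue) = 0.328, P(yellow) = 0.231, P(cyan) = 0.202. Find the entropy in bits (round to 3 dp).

H = −Σ pᵢ log₂ pᵢ.
−0.113·log₂(0.113) = 0.3555
−0.126·log₂(0.126) = 0.3766
−0.328·log₂(0.328) = 0.5275
−0.231·log₂(0.231) = 0.4883
−0.202·log₂(0.202) = 0.4661
Sum ≈ 2.2140 → 2.214 bits.

2.214 bits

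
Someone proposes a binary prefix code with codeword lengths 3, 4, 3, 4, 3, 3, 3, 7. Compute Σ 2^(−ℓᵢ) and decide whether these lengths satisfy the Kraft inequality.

0.7578125; yes

With common denominator 2^7 = 128: Σ 2^(−ℓᵢ) = 16/128 + 8/128 + 16/128 + 8/128 + 16/128 + 16/128 + 16/128 + 1/128 = 97/128 = 0.7578125.
Kraft's inequality requires Σ ≤ 1; here Σ = 0.7578125 ≤ 1, so such a prefix code exists.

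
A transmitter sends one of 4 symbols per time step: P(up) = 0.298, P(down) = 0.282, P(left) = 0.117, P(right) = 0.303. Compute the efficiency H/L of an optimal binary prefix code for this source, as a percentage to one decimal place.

Entropy H = −Σ p log₂ p ≈ 1.9196 bits.
Huffman merges: 117/1000+141/500→399/1000; 149/500+303/1000→601/1000; 399/1000+601/1000→1. L = 2 ≈ 2.0000.
Efficiency = H/L = 1.9196/2.0000 = 96.0%.

96.0%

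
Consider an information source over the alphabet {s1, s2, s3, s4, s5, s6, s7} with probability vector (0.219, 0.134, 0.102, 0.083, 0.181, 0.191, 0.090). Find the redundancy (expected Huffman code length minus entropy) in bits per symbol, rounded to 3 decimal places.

0.045 bits

Entropy H = −Σ p log₂ p ≈ 2.7175 bits.
Huffman merges: 83/1000+9/100→173/1000; 51/500+67/500→59/250; 173/1000+181/1000→177/500; 191/1000+219/1000→41/100; 59/250+177/500→59/100; 41/100+59/100→1. L = 2763/1000 ≈ 2.7630.
L − H = 2.7630 − 2.7175 = 0.045 bits.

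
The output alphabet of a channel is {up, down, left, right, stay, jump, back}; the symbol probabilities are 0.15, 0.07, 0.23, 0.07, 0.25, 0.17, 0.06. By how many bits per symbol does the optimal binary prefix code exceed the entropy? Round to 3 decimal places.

Entropy H = −Σ p log₂ p ≈ 2.6134 bits.
Huffman merges: 3/50+7/100→13/100; 7/100+13/100→1/5; 3/20+17/100→8/25; 1/5+23/100→43/100; 1/4+8/25→57/100; 43/100+57/100→1. L = 53/20 ≈ 2.6500.
L − H = 2.6500 − 2.6134 = 0.037 bits.

0.037 bits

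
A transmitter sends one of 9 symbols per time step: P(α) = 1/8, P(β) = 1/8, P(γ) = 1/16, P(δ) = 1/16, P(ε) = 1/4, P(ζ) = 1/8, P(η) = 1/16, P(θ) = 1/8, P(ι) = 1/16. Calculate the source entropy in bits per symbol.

3 bits

Each probability is a power of 1/2, so log₂(1/p) is an integer.
H = Σ p·log₂(1/p) = 1/8·3 + 1/8·3 + 1/16·4 + 1/16·4 + 1/4·2 + 1/8·3 + 1/16·4 + 1/8·3 + 1/16·4 = 3 bits.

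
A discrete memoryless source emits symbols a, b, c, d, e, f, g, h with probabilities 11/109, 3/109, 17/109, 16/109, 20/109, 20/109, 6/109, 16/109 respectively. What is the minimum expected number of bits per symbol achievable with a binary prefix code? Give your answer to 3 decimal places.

Repeatedly combine the two least-probable nodes; the expected code length is the sum of the merged weights.
merge 3/109 + 6/109 → 9/109
merge 9/109 + 11/109 → 20/109
merge 16/109 + 16/109 → 32/109
merge 17/109 + 20/109 → 37/109
merge 20/109 + 20/109 → 40/109
merge 32/109 + 37/109 → 69/109
merge 40/109 + 69/109 → 1
L = 9/109 + 20/109 + 32/109 + 37/109 + 40/109 + 69/109 + 1 = 316/109 ≈ 2.899 bits/symbol.

2.899 bits/symbol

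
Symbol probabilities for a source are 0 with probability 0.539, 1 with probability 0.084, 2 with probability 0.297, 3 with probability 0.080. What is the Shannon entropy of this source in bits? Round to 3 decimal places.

H = −Σ pᵢ log₂ pᵢ.
−0.539·log₂(0.539) = 0.4806
−0.084·log₂(0.084) = 0.3002
−0.297·log₂(0.297) = 0.5202
−0.080·log₂(0.080) = 0.2915
Sum ≈ 1.5925 → 1.592 bits.

1.592 bits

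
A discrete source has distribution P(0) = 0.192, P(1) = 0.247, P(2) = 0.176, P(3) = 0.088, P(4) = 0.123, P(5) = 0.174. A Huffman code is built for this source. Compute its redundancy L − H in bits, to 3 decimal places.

0.045 bits

Entropy H = −Σ p log₂ p ≈ 2.5159 bits.
Huffman merges: 11/125+123/1000→211/1000; 87/500+22/125→7/20; 24/125+211/1000→403/1000; 247/1000+7/20→597/1000; 403/1000+597/1000→1. L = 2561/1000 ≈ 2.5610.
L − H = 2.5610 − 2.5159 = 0.045 bits.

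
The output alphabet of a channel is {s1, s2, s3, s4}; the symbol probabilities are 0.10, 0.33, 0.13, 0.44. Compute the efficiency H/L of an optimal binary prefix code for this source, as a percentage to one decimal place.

Entropy H = −Σ p log₂ p ≈ 1.7638 bits.
Huffman merges: 1/10+13/100→23/100; 23/100+33/100→14/25; 11/25+14/25→1. L = 179/100 ≈ 1.7900.
Efficiency = H/L = 1.7638/1.7900 = 98.5%.

98.5%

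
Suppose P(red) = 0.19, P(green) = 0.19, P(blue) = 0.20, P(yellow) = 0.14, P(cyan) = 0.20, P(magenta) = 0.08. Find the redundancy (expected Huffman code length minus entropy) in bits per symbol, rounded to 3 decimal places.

Entropy H = −Σ p log₂ p ≈ 2.5278 bits.
Huffman merges: 2/25+7/50→11/50; 19/100+19/100→19/50; 1/5+1/5→2/5; 11/50+19/50→3/5; 2/5+3/5→1. L = 13/5 ≈ 2.6000.
L − H = 2.6000 − 2.5278 = 0.072 bits.

0.072 bits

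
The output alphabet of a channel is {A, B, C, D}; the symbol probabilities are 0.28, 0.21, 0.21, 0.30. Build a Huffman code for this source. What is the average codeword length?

Repeatedly combine the two least-probable nodes; the expected code length is the sum of the merged weights.
merge 21/100 + 21/100 → 21/50
merge 7/25 + 3/10 → 29/50
merge 21/50 + 29/50 → 1
L = 21/50 + 29/50 + 1 = 2 bits/symbol.

2 bits/symbol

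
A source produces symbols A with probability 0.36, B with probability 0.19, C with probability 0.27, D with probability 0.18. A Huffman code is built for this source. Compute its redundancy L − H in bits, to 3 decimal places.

0.059 bits

Entropy H = −Σ p log₂ p ≈ 1.9412 bits.
Huffman merges: 9/50+19/100→37/100; 27/100+9/25→63/100; 37/100+63/100→1. L = 2 ≈ 2.0000.
L − H = 2.0000 − 1.9412 = 0.059 bits.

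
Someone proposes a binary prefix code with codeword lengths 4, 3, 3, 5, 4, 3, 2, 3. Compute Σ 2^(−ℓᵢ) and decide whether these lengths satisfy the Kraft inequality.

With common denominator 2^5 = 32: Σ 2^(−ℓᵢ) = 2/32 + 4/32 + 4/32 + 1/32 + 2/32 + 4/32 + 8/32 + 4/32 = 29/32 = 0.90625.
Kraft's inequality requires Σ ≤ 1; here Σ = 0.90625 ≤ 1, so such a prefix code exists.

0.90625; yes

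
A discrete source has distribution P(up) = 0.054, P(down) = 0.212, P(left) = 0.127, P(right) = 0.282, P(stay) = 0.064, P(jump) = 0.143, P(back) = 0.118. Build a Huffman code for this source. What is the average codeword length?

Repeatedly combine the two least-probable nodes; the expected code length is the sum of the merged weights.
merge 27/500 + 8/125 → 59/500
merge 59/500 + 59/500 → 59/250
merge 127/1000 + 143/1000 → 27/100
merge 53/250 + 59/250 → 56/125
merge 27/100 + 141/500 → 69/125
merge 56/125 + 69/125 → 1
L = 59/500 + 59/250 + 27/100 + 56/125 + 69/125 + 1 = 328/125 = 2.624 bits/symbol.

2.624 bits/symbol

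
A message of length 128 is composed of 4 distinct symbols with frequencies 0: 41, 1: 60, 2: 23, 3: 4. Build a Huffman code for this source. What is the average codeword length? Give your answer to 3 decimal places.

Probabilities are the counts divided by 128.
Repeatedly combine the two least-probable nodes; the expected code length is the sum of the merged weights.
merge 1/32 + 23/128 → 27/128
merge 27/128 + 41/128 → 17/32
merge 15/32 + 17/32 → 1
L = 27/128 + 17/32 + 1 = 223/128 ≈ 1.742 bits/symbol.

1.742 bits/symbol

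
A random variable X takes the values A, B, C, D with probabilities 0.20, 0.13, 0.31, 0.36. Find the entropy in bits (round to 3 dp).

1.901 bits

H = −Σ pᵢ log₂ pᵢ.
−0.20·log₂(0.20) = 0.4644
−0.13·log₂(0.13) = 0.3826
−0.31·log₂(0.31) = 0.5238
−0.36·log₂(0.36) = 0.5306
Sum ≈ 1.9014 → 1.901 bits.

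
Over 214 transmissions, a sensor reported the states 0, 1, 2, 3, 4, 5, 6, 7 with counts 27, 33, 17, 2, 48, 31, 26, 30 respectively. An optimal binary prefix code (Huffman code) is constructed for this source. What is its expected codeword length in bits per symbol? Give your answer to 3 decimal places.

Probabilities are the counts divided by 214.
Repeatedly combine the two least-probable nodes; the expected code length is the sum of the merged weights.
merge 1/107 + 17/214 → 19/214
merge 19/214 + 13/107 → 45/214
merge 27/214 + 15/107 → 57/214
merge 31/214 + 33/214 → 32/107
merge 45/214 + 24/107 → 93/214
merge 57/214 + 32/107 → 121/214
merge 93/214 + 121/214 → 1
L = 19/214 + 45/214 + 57/214 + 32/107 + 93/214 + 121/214 + 1 = 613/214 ≈ 2.864 bits/symbol.

2.864 bits/symbol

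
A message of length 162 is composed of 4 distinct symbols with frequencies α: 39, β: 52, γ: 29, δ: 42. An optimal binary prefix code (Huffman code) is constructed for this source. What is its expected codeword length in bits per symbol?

Probabilities are the counts divided by 162.
Repeatedly combine the two least-probable nodes; the expected code length is the sum of the merged weights.
merge 29/162 + 13/54 → 34/81
merge 7/27 + 26/81 → 47/81
merge 34/81 + 47/81 → 1
L = 34/81 + 47/81 + 1 = 2 bits/symbol.

2 bits/symbol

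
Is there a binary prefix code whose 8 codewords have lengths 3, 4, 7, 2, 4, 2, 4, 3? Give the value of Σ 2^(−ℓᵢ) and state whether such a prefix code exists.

0.9453125; yes

With common denominator 2^7 = 128: Σ 2^(−ℓᵢ) = 16/128 + 8/128 + 1/128 + 32/128 + 8/128 + 32/128 + 8/128 + 16/128 = 121/128 = 0.9453125.
Kraft's inequality requires Σ ≤ 1; here Σ = 0.9453125 ≤ 1, so such a prefix code exists.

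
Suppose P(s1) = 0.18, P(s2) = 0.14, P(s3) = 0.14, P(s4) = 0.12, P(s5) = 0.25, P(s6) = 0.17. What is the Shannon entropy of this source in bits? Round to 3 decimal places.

H = −Σ pᵢ log₂ pᵢ.
−0.18·log₂(0.18) = 0.4453
−0.14·log₂(0.14) = 0.3971
−0.14·log₂(0.14) = 0.3971
−0.12·log₂(0.12) = 0.3671
−0.25·log₂(0.25) = 0.5000
−0.17·log₂(0.17) = 0.4346
Sum ≈ 2.5412 → 2.541 bits.

2.541 bits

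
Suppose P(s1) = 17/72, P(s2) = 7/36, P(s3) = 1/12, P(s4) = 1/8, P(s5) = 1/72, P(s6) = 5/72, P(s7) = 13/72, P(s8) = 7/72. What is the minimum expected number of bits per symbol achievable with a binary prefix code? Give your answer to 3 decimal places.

Repeatedly combine the two least-probable nodes; the expected code length is the sum of the merged weights.
merge 1/72 + 5/72 → 1/12
merge 1/12 + 1/12 → 1/6
merge 7/72 + 1/8 → 2/9
merge 1/6 + 13/72 → 25/72
merge 7/36 + 2/9 → 5/12
merge 17/72 + 25/72 → 7/12
merge 5/12 + 7/12 → 1
L = 1/12 + 1/6 + 2/9 + 25/72 + 5/12 + 7/12 + 1 = 203/72 ≈ 2.819 bits/symbol.

2.819 bits/symbol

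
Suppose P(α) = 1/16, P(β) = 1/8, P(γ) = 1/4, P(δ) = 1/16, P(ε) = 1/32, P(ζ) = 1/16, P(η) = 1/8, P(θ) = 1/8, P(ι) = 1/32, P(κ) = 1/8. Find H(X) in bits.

Each probability is a power of 1/2, so log₂(1/p) is an integer.
H = Σ p·log₂(1/p) = 1/16·4 + 1/8·3 + 1/4·2 + 1/16·4 + 1/32·5 + 1/16·4 + 1/8·3 + 1/8·3 + 1/32·5 + 1/8·3 = 3.0625 bits.

3.0625 bits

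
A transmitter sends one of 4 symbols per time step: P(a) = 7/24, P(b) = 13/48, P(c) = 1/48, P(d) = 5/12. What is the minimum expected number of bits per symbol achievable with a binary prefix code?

Repeatedly combine the two least-probable nodes; the expected code length is the sum of the merged weights.
merge 1/48 + 13/48 → 7/24
merge 7/24 + 7/24 → 7/12
merge 5/12 + 7/12 → 1
L = 7/24 + 7/12 + 1 = 15/8 = 1.875 bits/symbol.

1.875 bits/symbol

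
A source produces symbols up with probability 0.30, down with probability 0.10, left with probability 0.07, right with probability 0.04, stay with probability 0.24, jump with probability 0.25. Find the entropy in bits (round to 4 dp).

H = −Σ pᵢ log₂ pᵢ.
−0.30·log₂(0.30) = 0.5211
−0.10·log₂(0.10) = 0.3322
−0.07·log₂(0.07) = 0.2686
−0.04·log₂(0.04) = 0.1858
−0.24·log₂(0.24) = 0.4941
−0.25·log₂(0.25) = 0.5000
Sum ≈ 2.3017 → 2.3017 bits.

2.3017 bits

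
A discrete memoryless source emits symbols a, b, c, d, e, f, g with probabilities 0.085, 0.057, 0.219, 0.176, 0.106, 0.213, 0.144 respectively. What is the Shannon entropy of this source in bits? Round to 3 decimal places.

2.680 bits

H = −Σ pᵢ log₂ pᵢ.
−0.085·log₂(0.085) = 0.3023
−0.057·log₂(0.057) = 0.2356
−0.219·log₂(0.219) = 0.4798
−0.176·log₂(0.176) = 0.4411
−0.106·log₂(0.106) = 0.3432
−0.213·log₂(0.213) = 0.4752
−0.144·log₂(0.144) = 0.4026
Sum ≈ 2.6799 → 2.680 bits.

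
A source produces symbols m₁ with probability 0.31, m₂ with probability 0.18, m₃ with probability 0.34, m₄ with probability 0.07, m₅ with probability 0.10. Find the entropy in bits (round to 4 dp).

2.0990 bits

H = −Σ pᵢ log₂ pᵢ.
−0.31·log₂(0.31) = 0.5238
−0.18·log₂(0.18) = 0.4453
−0.34·log₂(0.34) = 0.5292
−0.07·log₂(0.07) = 0.2686
−0.10·log₂(0.10) = 0.3322
Sum ≈ 2.0990 → 2.0990 bits.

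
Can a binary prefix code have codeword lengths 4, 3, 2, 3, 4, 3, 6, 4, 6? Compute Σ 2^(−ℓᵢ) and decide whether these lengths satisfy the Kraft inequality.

0.84375; yes

With common denominator 2^6 = 64: Σ 2^(−ℓᵢ) = 4/64 + 8/64 + 16/64 + 8/64 + 4/64 + 8/64 + 1/64 + 4/64 + 1/64 = 54/64 = 0.84375.
Kraft's inequality requires Σ ≤ 1; here Σ = 0.84375 ≤ 1, so such a prefix code exists.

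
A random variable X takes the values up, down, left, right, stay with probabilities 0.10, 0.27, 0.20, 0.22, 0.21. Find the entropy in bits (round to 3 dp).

2.260 bits

H = −Σ pᵢ log₂ pᵢ.
−0.10·log₂(0.10) = 0.3322
−0.27·log₂(0.27) = 0.5100
−0.20·log₂(0.20) = 0.4644
−0.22·log₂(0.22) = 0.4806
−0.21·log₂(0.21) = 0.4728
Sum ≈ 2.2600 → 2.260 bits.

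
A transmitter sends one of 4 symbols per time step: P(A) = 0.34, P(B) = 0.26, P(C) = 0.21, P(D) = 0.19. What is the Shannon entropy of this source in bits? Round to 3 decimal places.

H = −Σ pᵢ log₂ pᵢ.
−0.34·log₂(0.34) = 0.5292
−0.26·log₂(0.26) = 0.5053
−0.21·log₂(0.21) = 0.4728
−0.19·log₂(0.19) = 0.4552
Sum ≈ 1.9625 → 1.963 bits.

1.963 bits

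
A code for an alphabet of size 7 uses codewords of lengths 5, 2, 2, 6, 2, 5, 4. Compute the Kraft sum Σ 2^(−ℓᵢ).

0.890625

With common denominator 2^6 = 64: Σ 2^(−ℓᵢ) = 2/64 + 16/64 + 16/64 + 1/64 + 16/64 + 2/64 + 4/64 = 57/64 = 0.890625.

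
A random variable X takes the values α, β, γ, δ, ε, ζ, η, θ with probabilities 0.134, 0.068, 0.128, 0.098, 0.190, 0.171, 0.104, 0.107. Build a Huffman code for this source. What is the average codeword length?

2.976 bits/symbol

Repeatedly combine the two least-probable nodes; the expected code length is the sum of the merged weights.
merge 17/250 + 49/500 → 83/500
merge 13/125 + 107/1000 → 211/1000
merge 16/125 + 67/500 → 131/500
merge 83/500 + 171/1000 → 337/1000
merge 19/100 + 211/1000 → 401/1000
merge 131/500 + 337/1000 → 599/1000
merge 401/1000 + 599/1000 → 1
L = 83/500 + 211/1000 + 131/500 + 337/1000 + 401/1000 + 599/1000 + 1 = 372/125 = 2.976 bits/symbol.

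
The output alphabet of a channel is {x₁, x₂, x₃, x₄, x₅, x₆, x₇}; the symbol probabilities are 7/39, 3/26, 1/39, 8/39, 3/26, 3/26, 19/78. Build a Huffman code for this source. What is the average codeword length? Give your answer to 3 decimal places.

Repeatedly combine the two least-probable nodes; the expected code length is the sum of the merged weights.
merge 1/39 + 3/26 → 11/78
merge 3/26 + 3/26 → 3/13
merge 11/78 + 7/39 → 25/78
merge 8/39 + 3/13 → 17/39
merge 19/78 + 25/78 → 22/39
merge 17/39 + 22/39 → 1
L = 11/78 + 3/13 + 25/78 + 17/39 + 22/39 + 1 = 35/13 ≈ 2.692 bits/symbol.

2.692 bits/symbol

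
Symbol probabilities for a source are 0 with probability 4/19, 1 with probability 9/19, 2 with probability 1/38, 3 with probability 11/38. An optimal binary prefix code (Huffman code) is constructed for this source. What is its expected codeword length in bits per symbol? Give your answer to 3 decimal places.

1.763 bits/symbol

Repeatedly combine the two least-probable nodes; the expected code length is the sum of the merged weights.
merge 1/38 + 4/19 → 9/38
merge 9/38 + 11/38 → 10/19
merge 9/19 + 10/19 → 1
L = 9/38 + 10/19 + 1 = 67/38 ≈ 1.763 bits/symbol.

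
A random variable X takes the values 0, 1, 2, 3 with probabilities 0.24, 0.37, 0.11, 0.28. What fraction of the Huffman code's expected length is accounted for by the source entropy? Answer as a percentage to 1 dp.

Entropy H = −Σ p log₂ p ≈ 1.8894 bits.
Huffman merges: 11/100+6/25→7/20; 7/25+7/20→63/100; 37/100+63/100→1. L = 99/50 ≈ 1.9800.
Efficiency = H/L = 1.8894/1.9800 = 95.4%.

95.4%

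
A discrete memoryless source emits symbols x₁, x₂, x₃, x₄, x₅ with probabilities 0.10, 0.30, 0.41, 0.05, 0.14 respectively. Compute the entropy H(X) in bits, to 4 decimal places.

H = −Σ pᵢ log₂ pᵢ.
−0.10·log₂(0.10) = 0.3322
−0.30·log₂(0.30) = 0.5211
−0.41·log₂(0.41) = 0.5274
−0.05·log₂(0.05) = 0.2161
−0.14·log₂(0.14) = 0.3971
Sum ≈ 1.9939 → 1.9939 bits.

1.9939 bits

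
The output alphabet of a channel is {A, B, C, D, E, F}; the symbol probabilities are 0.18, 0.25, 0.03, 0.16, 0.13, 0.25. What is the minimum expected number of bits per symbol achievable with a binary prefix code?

2.48 bits/symbol

Repeatedly combine the two least-probable nodes; the expected code length is the sum of the merged weights.
merge 3/100 + 13/100 → 4/25
merge 4/25 + 4/25 → 8/25
merge 9/50 + 1/4 → 43/100
merge 1/4 + 8/25 → 57/100
merge 43/100 + 57/100 → 1
L = 4/25 + 8/25 + 43/100 + 57/100 + 1 = 62/25 = 2.48 bits/symbol.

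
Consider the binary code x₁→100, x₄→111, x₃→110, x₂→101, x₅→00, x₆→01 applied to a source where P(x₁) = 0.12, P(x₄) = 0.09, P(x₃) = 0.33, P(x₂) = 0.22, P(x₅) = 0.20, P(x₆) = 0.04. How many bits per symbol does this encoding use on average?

2.76 bits/symbol

L̄ = Σ pᵢ·ℓᵢ = 0.12·3 + 0.09·3 + 0.33·3 + 0.22·3 + 0.20·2 + 0.04·2 = 2.76 bits/symbol.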